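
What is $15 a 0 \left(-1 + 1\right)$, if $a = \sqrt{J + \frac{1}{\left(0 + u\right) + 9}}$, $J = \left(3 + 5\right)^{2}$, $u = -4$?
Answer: $0$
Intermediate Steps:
$J = 64$ ($J = 8^{2} = 64$)
$a = \frac{\sqrt{1605}}{5}$ ($a = \sqrt{64 + \frac{1}{\left(0 - 4\right) + 9}} = \sqrt{64 + \frac{1}{-4 + 9}} = \sqrt{64 + \frac{1}{5}} = \sqrt{\frac{321}{5}} = \frac{\sqrt{1605}}{5} \approx 8.0125$)
$15 a 0 \left(-1 + 1\right) = 15 \frac{\sqrt{1605}}{5} \cdot 0 \left(-1 + 1\right) = 3 \sqrt{1605} \cdot 0 \cdot 0 = 3 \sqrt{1605} \cdot 0 = 0$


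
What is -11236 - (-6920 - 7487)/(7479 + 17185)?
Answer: -277110297/24664 ≈ -11235.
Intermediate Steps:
-11236 - (-6920 - 7487)/(7479 + 17185) = -11236 - (-14407)/24664 = -11236 - 1*(-14407/24664) = -11236 + 14407/24664 = -277110297/24664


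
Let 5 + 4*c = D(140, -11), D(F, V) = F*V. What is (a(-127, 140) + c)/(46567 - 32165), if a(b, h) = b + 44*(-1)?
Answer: -2229/57608 ≈ -0.038693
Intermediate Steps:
c = -1545/4 (c = -5/4 + (140*(-11))/4 = -5/4 + (1/4)*(-1540) = -5/4 - 385 = -1545/4 ≈ -386.25)
a(b, h) = -44 + b (a(b, h) = b - 44 = -44 + b)
(a(-127, 140) + c)/(46567 - 32165) = ((-44 - 127) - 1545/4)/(46567 - 32165) = (-171 - 1545/4)/14402 = -2229/4*1/14402 = -2229/57608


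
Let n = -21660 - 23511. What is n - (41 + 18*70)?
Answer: -46472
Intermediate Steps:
n = -45171
n - (41 + 18*70) = -45171 - (41 + 18*70) = -45171 - (41 + 1260) = -45171 - 1*1301 = -45171 - 1301 = -46472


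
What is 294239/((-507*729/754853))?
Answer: -222107191867/369603 ≈ -6.0093e+5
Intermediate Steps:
294239/((-507*729/754853)) = 294239/((-369603*1/754853)) = 294239/(-369603/754853) = 294239*(-754853/369603) = -222107191867/369603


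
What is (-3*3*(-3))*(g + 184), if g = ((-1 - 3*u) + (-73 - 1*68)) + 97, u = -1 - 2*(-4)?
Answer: 3186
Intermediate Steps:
u = 7 (u = -1 + 8 = 7)
g = -66 (g = ((-1 - 3*7) + (-73 - 1*68)) + 97 = ((-1 - 21) + (-73 - 68)) + 97 = (-22 - 141) + 97 = -163 + 97 = -66)
(-3*3*(-3))*(g + 184) = (-3*3*(-3))*(-66 + 184) = -9*(-3)*118 = 27*118 = 3186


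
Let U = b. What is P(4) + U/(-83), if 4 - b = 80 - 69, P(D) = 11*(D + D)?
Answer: 7311/83 ≈ 88.084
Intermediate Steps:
P(D) = 22*D (P(D) = 11*(2*D) = 22*D)
b = -7 (b = 4 - (80 - 69) = 4 - 1*11 = 4 - 11 = -7)
U = -7
P(4) + U/(-83) = 22*4 - 7/(-83) = 88 - 7*(-1/83) = 88 + 7/83 = 7311/83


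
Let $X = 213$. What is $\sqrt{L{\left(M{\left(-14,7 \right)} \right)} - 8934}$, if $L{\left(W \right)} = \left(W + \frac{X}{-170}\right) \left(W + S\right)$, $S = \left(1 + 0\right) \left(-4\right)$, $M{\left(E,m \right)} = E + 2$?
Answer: $\frac{3 i \sqrt{7001790}}{85} \approx 93.391 i$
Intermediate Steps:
$M{\left(E,m \right)} = 2 + E$
$S = -4$ ($S = 1 \left(-4\right) = -4$)
$L{\left(W \right)} = \left(-4 + W\right) \left(- \frac{213}{170} + W\right)$ ($L{\left(W \right)} = \left(W + \frac{213}{-170}\right) \left(W - 4\right) = \left(W + 213 \left(- \frac{1}{170}\right)\right) \left(-4 + W\right) = \left(W - \frac{213}{170}\right) \left(-4 + W\right) = \left(- \frac{213}{170} + W\right) \left(-4 + W\right) = \left(-4 + W\right) \left(- \frac{213}{170} + W\right)$)
$\sqrt{L{\left(M{\left(-14,7 \right)} \right)} - 8934} = \sqrt{\left(\frac{426}{85} + \left(2 - 14\right)^{2} - \frac{893 \left(2 - 14\right)}{170}\right) - 8934} = \sqrt{\left(\frac{426}{85} + \left(-12\right)^{2} - - \frac{5358}{85}\right) - 8934} = \sqrt{\left(\frac{426}{85} + 144 + \frac{5358}{85}\right) - 8934} = \sqrt{\frac{18024}{85} - 8934} = \sqrt{- \frac{741366}{85}} = \frac{3 i \sqrt{7001790}}{85}$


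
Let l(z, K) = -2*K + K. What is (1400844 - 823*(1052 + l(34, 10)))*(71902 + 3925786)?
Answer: 2171855941264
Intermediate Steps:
l(z, K) = -K
(1400844 - 823*(1052 + l(34, 10)))*(71902 + 3925786) = (1400844 - 823*(1052 - 1*10))*(71902 + 3925786) = (1400844 - 823*(1052 - 10))*3997688 = (1400844 - 823*1042)*3997688 = (1400844 - 857566)*3997688 = 543278*3997688 = 2171855941264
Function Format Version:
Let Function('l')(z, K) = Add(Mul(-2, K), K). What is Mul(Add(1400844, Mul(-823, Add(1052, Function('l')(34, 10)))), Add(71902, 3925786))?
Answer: 2171855941264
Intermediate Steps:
Function('l')(z, K) = Mul(-1, K)
Mul(Add(1400844, Mul(-823, Add(1052, Function('l')(34, 10)))), Add(71902, 3925786)) = Mul(Add(1400844, Mul(-823, Add(1052, Mul(-1, 10)))), Add(71902, 3925786)) = Mul(Add(1400844, Mul(-823, Add(1052, -10))), 3997688) = Mul(Add(1400844, Mul(-823, 1042)), 3997688) = Mul(Add(1400844, -857566), 3997688) = Mul(543278, 3997688) = 2171855941264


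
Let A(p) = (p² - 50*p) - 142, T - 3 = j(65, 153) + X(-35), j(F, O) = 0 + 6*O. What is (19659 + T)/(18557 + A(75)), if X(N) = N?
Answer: 4109/4058 ≈ 1.0126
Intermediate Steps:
j(F, O) = 6*O
T = 886 (T = 3 + (6*153 - 35) = 3 + (918 - 35) = 3 + 883 = 886)
A(p) = -142 + p² - 50*p
(19659 + T)/(18557 + A(75)) = (19659 + 886)/(18557 + (-142 + 75² - 50*75)) = 20545/(18557 + (-142 + 5625 - 3750)) = 20545/(18557 + 1733) = 20545/20290 = 20545*(1/20290) = 4109/4058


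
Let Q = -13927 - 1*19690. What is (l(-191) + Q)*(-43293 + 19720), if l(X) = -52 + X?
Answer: 798181780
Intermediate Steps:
Q = -33617 (Q = -13927 - 19690 = -33617)
(l(-191) + Q)*(-43293 + 19720) = ((-52 - 191) - 33617)*(-43293 + 19720) = (-243 - 33617)*(-23573) = -33860*(-23573) = 798181780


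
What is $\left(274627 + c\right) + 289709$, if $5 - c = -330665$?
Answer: $895006$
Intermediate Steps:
$c = 330670$ ($c = 5 - -330665 = 5 + 330665 = 330670$)
$\left(274627 + c\right) + 289709 = \left(274627 + 330670\right) + 289709 = 605297 + 289709 = 895006$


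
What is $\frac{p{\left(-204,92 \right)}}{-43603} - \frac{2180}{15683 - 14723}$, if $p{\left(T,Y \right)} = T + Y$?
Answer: $- \frac{678193}{298992} \approx -2.2683$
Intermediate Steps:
$\frac{p{\left(-204,92 \right)}}{-43603} - \frac{2180}{15683 - 14723} = \frac{-204 + 92}{-43603} - \frac{2180}{15683 - 14723} = \left(-112\right) \left(- \frac{1}{43603}\right) - \frac{2180}{960} = \frac{16}{6229} - \frac{109}{48} = - \frac{678193}{298992}$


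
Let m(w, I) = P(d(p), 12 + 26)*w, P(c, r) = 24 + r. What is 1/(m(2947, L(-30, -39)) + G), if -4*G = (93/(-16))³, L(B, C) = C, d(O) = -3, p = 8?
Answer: 16384/2994390533 ≈ 5.4716e-6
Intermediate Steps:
G = 804357/16384 (G = -(93/(-16))³/4 = -(93*(-1/16))³/4 = -(-93/16)³/4 = -¼*(-804357/4096) = 804357/16384 ≈ 49.094)
m(w, I) = 62*w (m(w, I) = (24 + (12 + 26))*w = (24 + 38)*w = 62*w)
1/(m(2947, L(-30, -39)) + G) = 1/(62*2947 + 804357/16384) = 1/(182714 + 804357/16384) = 1/(2994390533/16384) = 16384/2994390533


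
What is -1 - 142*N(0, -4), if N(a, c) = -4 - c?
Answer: -1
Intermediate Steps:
-1 - 142*N(0, -4) = -1 - 142*(-4 - 1*(-4)) = -1 - 142*(-4 + 4) = -1 - 142*0 = -1 + 0 = -1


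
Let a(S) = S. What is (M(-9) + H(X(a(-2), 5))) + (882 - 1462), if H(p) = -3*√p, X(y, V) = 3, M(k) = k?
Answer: -589 - 3*√3 ≈ -594.20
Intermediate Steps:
(M(-9) + H(X(a(-2), 5))) + (882 - 1462) = (-9 - 3*√3) + (882 - 1462) = (-9 - 3*√3) - 580 = -589 - 3*√3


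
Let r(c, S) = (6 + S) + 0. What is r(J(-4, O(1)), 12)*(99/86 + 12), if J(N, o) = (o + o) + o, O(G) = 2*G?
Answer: 10179/43 ≈ 236.72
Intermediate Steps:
J(N, o) = 3*o (J(N, o) = 2*o + o = 3*o)
r(c, S) = 6 + S
r(J(-4, O(1)), 12)*(99/86 + 12) = (6 + 12)*(99/86 + 12) = 18*(99*(1/86) + 12) = 18*(99/86 + 12) = 18*(1131/86) = 10179/43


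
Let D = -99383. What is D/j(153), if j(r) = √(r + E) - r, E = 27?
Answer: 58259/89 + 6854*√5/267 ≈ 712.00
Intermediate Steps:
j(r) = √(27 + r) - r (j(r) = √(r + 27) - r = √(27 + r) - r)
D/j(153) = -99383/(√(27 + 153) - 1*153) = -99383/(√180 - 153) = -99383/(6*√5 - 153) = -99383/(-153 + 6*√5)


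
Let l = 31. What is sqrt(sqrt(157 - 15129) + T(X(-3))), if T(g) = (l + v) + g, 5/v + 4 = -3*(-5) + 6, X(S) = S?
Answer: sqrt(8177 + 578*I*sqrt(3743))/17 ≈ 8.7716 + 6.9748*I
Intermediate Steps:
v = 5/17 (v = 5/(-4 + (-3*(-5) + 6)) = 5/(-4 + (15 + 6)) = 5/(-4 + 21) = 5/17 ≈ 0.29412)
T(g) = 532/17 + g (T(g) = (31 + 5/17) + g = 532/17 + g)
sqrt(sqrt(157 - 15129) + T(X(-3))) = sqrt(sqrt(157 - 15129) + (532/17 - 3)) = sqrt(sqrt(-14972) + 481/17) = sqrt(2*I*sqrt(3743) + 481/17) = sqrt(481/17 + 2*I*sqrt(3743))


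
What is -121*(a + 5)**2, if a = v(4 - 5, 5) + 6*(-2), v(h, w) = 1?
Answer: -4356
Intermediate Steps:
a = -11 (a = 1 + 6*(-2) = 1 - 12 = -11)
-121*(a + 5)**2 = -121*(-11 + 5)**2 = -121*(-6)**2 = -121*36 = -4356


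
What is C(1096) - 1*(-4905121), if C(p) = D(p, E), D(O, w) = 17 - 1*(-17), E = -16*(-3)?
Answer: 4905155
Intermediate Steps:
E = 48
D(O, w) = 34 (D(O, w) = 17 + 17 = 34)
C(p) = 34
C(1096) - 1*(-4905121) = 34 - 1*(-4905121) = 34 + 4905121 = 4905155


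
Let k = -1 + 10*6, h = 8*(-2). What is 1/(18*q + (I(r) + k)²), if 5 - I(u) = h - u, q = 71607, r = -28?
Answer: 1/1291630 ≈ 7.7422e-7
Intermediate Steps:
h = -16
k = 59 (k = -1 + 60 = 59)
I(u) = 21 + u (I(u) = 5 - (-16 - u) = 5 + (16 + u) = 21 + u)
1/(18*q + (I(r) + k)²) = 1/(18*71607 + ((21 - 28) + 59)²) = 1/(1288926 + (-7 + 59)²) = 1/(1288926 + 52²) = 1/(1288926 + 2704) = 1/1291630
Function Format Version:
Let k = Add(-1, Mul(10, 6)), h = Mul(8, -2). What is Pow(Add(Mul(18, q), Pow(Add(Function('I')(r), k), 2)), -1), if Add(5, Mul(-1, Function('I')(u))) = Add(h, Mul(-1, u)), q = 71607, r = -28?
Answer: Rational(1, 1291630) ≈ 7.7422e-7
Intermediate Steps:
h = -16
k = 59 (k = Add(-1, 60) = 59)
Function('I')(u) = Add(21, u) (Function('I')(u) = Add(5, Mul(-1, Add(-16, Mul(-1, u)))) = Add(5, Add(16, u)) = Add(21, u))
Pow(Add(Mul(18, q), Pow(Add(Function('I')(r), k), 2)), -1) = Pow(Add(Mul(18, 71607), Pow(Add(Add(21, -28), 59), 2)), -1) = Pow(Add(1288926, Pow(Add(-7, 59), 2)), -1) = Pow(Add(1288926, Pow(52, 2)), -1) = Pow(Add(1288926, 2704), -1) = Pow(1291630, -1) = Rational(1, 1291630)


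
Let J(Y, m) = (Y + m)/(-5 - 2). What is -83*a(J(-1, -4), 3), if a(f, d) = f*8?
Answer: -3320/7 ≈ -474.29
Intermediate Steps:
J(Y, m) = -Y/7 - m/7 (J(Y, m) = (Y + m)/(-7) = (Y + m)*(-⅐) = -Y/7 - m/7)
a(f, d) = 8*f
-83*a(J(-1, -4), 3) = -664*(-⅐*(-1) - ⅐*(-4)) = -664*(⅐ + 4/7) = -664*5/7 = -83*40/7 = -3320/7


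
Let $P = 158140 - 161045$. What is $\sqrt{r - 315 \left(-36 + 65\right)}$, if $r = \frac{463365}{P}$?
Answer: $\frac{18 i \sqrt{197623}}{83} \approx 96.408 i$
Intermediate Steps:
$P = -2905$ ($P = 158140 - 161045 = -2905$)
$r = - \frac{13239}{83}$ ($r = \frac{463365}{-2905} = 463365 \left(- \frac{1}{2905}\right) = - \frac{13239}{83} \approx -159.51$)
$\sqrt{r - 315 \left(-36 + 65\right)} = \sqrt{- \frac{13239}{83} - 315 \left(-36 + 65\right)} = \sqrt{- \frac{13239}{83} - 9135} = \sqrt{- \frac{771444}{83}} = \frac{18 i \sqrt{197623}}{83}$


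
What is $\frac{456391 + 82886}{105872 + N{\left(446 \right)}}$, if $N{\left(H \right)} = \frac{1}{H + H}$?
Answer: $\frac{160345028}{31479275} \approx 5.0937$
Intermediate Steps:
$N{\left(H \right)} = \frac{1}{2 H}$
$\frac{456391 + 82886}{105872 + N{\left(446 \right)}} = \frac{456391 + 82886}{105872 + \frac{1}{2 \cdot 446}} = \frac{539277}{105872 + \frac{1}{2} \cdot \frac{1}{446}} = \frac{539277}{105872 + \frac{1}{892}} = \frac{539277}{\frac{94437825}{892}} = 539277 \cdot \frac{892}{94437825} = \frac{160345028}{31479275}$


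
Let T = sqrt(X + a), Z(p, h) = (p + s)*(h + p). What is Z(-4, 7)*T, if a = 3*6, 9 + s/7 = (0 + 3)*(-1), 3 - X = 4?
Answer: -264*sqrt(17) ≈ -1088.5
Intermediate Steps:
X = -1 (X = 3 - 1*4 = 3 - 4 = -1)
s = -84 (s = -63 + 7*((0 + 3)*(-1)) = -63 + 7*(3*(-1)) = -63 + 7*(-3) = -63 - 21 = -84)
Z(p, h) = (-84 + p)*(h + p) (Z(p, h) = (p - 84)*(h + p) = (-84 + p)*(h + p))
a = 18
T = sqrt(17) (T = sqrt(-1 + 18) = sqrt(17) ≈ 4.1231)
Z(-4, 7)*T = ((-4)**2 - 84*7 - 84*(-4) + 7*(-4))*sqrt(17) = (16 - 588 + 336 - 28)*sqrt(17) = -264*sqrt(17)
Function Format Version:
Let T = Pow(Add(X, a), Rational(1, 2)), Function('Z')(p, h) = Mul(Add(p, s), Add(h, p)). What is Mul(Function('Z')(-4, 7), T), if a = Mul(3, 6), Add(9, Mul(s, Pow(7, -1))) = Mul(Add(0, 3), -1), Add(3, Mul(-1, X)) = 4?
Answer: Mul(-264, Pow(17, Rational(1, 2))) ≈ -1088.5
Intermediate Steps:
X = -1 (X = Add(3, Mul(-1, 4)) = Add(3, -4) = -1)
s = -84 (s = Add(-63, Mul(7, Mul(Add(0, 3), -1))) = Add(-63, Mul(7, Mul(3, -1))) = Add(-63, Mul(7, -3)) = Add(-63, -21) = -84)
Function('Z')(p, h) = Mul(Add(-84, p), Add(h, p)) (Function('Z')(p, h) = Mul(Add(p, -84), Add(h, p)) = Mul(Add(-84, p), Add(h, p)))
a = 18
T = Pow(17, Rational(1, 2)) (T = Pow(Add(-1, 18), Rational(1, 2)) = Pow(17, Rational(1, 2)) ≈ 4.1231)
Mul(Function('Z')(-4, 7), T) = Mul(Add(Pow(-4, 2), Mul(-84, 7), Mul(-84, -4), Mul(7, -4)), Pow(17, Rational(1, 2))) = Mul(Add(16, -588, 336, -28), Pow(17, Rational(1, 2))) = Mul(-264, Pow(17, Rational(1, 2)))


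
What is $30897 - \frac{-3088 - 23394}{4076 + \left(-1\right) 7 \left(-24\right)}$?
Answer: $\frac{65576675}{2122} \approx 30903.0$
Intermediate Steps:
$30897 - \frac{-3088 - 23394}{4076 + \left(-1\right) 7 \left(-24\right)} = 30897 - - \frac{26482}{4076 - -168} = 30897 - - \frac{26482}{4076 + 168} = 30897 - - \frac{26482}{4244} = 30897 - \left(-26482\right) \frac{1}{4244} = 30897 - - \frac{13241}{2122} = 30897 + \frac{13241}{2122} = \frac{65576675}{2122}$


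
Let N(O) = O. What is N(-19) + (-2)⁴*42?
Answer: 653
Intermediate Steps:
N(-19) + (-2)⁴*42 = -19 + (-2)⁴*42 = -19 + 16*42 = -19 + 672 = 653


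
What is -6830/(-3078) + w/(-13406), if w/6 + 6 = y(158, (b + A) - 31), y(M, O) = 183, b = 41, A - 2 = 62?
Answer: 22073536/10315917 ≈ 2.1398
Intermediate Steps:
A = 64 (A = 2 + 62 = 64)
w = 1062 (w = -36 + 6*183 = -36 + 1098 = 1062)
-6830/(-3078) + w/(-13406) = -6830/(-3078) + 1062/(-13406) = -6830*(-1/3078) + 1062*(-1/13406) = 3415/1539 - 531/6703 = 22073536/10315917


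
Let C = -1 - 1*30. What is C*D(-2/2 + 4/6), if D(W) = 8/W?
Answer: 744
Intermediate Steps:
C = -31 (C = -1 - 30 = -31)
C*D(-2/2 + 4/6) = -248/(-2/2 + 4/6) = -248/(-2*½ + 4*(⅙)) = -248/(-1 + ⅔) = -248/(-⅓) = -248*(-3) = -31*(-24) = 744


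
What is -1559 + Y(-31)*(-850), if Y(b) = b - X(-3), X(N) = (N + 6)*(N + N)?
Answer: 9491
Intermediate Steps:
X(N) = 2*N*(6 + N) (X(N) = (6 + N)*(2*N) = 2*N*(6 + N))
Y(b) = 18 + b (Y(b) = b - 2*(-3)*(6 - 3) = b - 2*(-3)*3 = b - 1*(-18) = b + 18 = 18 + b)
-1559 + Y(-31)*(-850) = -1559 + (18 - 31)*(-850) = -1559 - 13*(-850) = -1559 + 11050 = 9491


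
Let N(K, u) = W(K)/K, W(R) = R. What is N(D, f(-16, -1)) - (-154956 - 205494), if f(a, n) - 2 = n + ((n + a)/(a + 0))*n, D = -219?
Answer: 360451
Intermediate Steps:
f(a, n) = 2 + n + n*(a + n)/a (f(a, n) = 2 + (n + ((n + a)/(a + 0))*n) = 2 + (n + ((a + n)/a)*n) = 2 + (n + n*(a + n)/a) = 2 + n + n*(a + n)/a)
N(K, u) = 1 (N(K, u) = K/K = 1)
N(D, f(-16, -1)) - (-154956 - 205494) = 1 - (-154956 - 205494) = 1 - 1*(-360450) = 1 + 360450 = 360451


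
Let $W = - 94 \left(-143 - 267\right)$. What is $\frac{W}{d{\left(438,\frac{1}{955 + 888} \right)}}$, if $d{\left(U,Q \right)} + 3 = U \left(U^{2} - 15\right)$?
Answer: $\frac{38540}{84021099} \approx 0.00045869$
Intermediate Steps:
$d{\left(U,Q \right)} = -3 + U \left(-15 + U^{2}\right)$ ($d{\left(U,Q \right)} = -3 + U \left(U^{2} - 15\right) = -3 + U \left(-15 + U^{2}\right)$)
$W = 38540$ ($W = \left(-94\right) \left(-410\right) = 38540$)
$\frac{W}{d{\left(438,\frac{1}{955 + 888} \right)}} = \frac{38540}{-3 + 438^{3} - 6570} = \frac{38540}{-3 + 84027672 - 6570} = \frac{38540}{84021099}$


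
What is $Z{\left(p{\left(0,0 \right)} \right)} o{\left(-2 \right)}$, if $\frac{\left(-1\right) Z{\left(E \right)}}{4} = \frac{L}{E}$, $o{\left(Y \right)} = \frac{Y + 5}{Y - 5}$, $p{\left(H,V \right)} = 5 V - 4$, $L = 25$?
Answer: $- \frac{75}{7} \approx -10.714$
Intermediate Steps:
$p{\left(H,V \right)} = -4 + 5 V$
$o{\left(Y \right)} = \frac{5 + Y}{-5 + Y}$
$Z{\left(E \right)} = - \frac{100}{E}$ ($Z{\left(E \right)} = - 4 \frac{25}{E} = - \frac{100}{E}$)
$Z{\left(p{\left(0,0 \right)} \right)} o{\left(-2 \right)} = - \frac{100}{-4 + 5 \cdot 0} \frac{5 - 2}{-5 - 2} = - \frac{100}{-4 + 0} \frac{1}{-7} \cdot 3 = - \frac{100}{-4} \left(\left(- \frac{1}{7}\right) 3\right) = \left(-100\right) \left(- \frac{1}{4}\right) \left(- \frac{3}{7}\right) = 25 \left(- \frac{3}{7}\right) = - \frac{75}{7}$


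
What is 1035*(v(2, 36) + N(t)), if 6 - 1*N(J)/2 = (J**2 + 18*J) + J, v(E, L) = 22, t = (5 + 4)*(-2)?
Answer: 72450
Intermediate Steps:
t = -18 (t = 9*(-2) = -18)
N(J) = 12 - 38*J - 2*J**2 (N(J) = 12 - 2*((J**2 + 18*J) + J) = 12 - 2*(J**2 + 19*J) = 12 + (-38*J - 2*J**2) = 12 - 38*J - 2*J**2)
1035*(v(2, 36) + N(t)) = 1035*(22 + (12 - 38*(-18) - 2*(-18)**2)) = 1035*(22 + (12 + 684 - 2*324)) = 1035*(22 + (12 + 684 - 648)) = 1035*(22 + 48) = 1035*70 = 72450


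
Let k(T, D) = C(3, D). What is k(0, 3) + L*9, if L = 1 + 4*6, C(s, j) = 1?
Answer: 226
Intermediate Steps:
k(T, D) = 1
L = 25 (L = 1 + 24 = 25)
k(0, 3) + L*9 = 1 + 25*9 = 1 + 225 = 226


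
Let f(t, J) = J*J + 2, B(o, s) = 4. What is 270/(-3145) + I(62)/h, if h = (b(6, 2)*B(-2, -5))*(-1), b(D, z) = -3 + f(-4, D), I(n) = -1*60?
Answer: 1509/4403 ≈ 0.34272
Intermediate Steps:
f(t, J) = 2 + J**2 (f(t, J) = J**2 + 2 = 2 + J**2)
I(n) = -60
b(D, z) = -1 + D**2 (b(D, z) = -3 + (2 + D**2) = -1 + D**2)
h = -140 (h = ((-1 + 6**2)*4)*(-1) = ((-1 + 36)*4)*(-1) = (35*4)*(-1) = 140*(-1) = -140)
270/(-3145) + I(62)/h = 270/(-3145) - 60/(-140) = 270*(-1/3145) - 60*(-1/140) = -54/629 + 3/7 = 1509/4403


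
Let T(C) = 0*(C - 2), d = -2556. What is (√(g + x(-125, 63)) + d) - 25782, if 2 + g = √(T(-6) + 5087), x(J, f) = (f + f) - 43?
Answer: -28338 + √(81 + √5087) ≈ -28326.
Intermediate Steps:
x(J, f) = -43 + 2*f (x(J, f) = 2*f - 43 = -43 + 2*f)
T(C) = 0 (T(C) = 0*(-2 + C) = 0)
g = -2 + √5087 (g = -2 + √(0 + 5087) = -2 + √5087 ≈ 69.323)
(√(g + x(-125, 63)) + d) - 25782 = (√((-2 + √5087) + (-43 + 2*63)) - 2556) - 25782 = (√((-2 + √5087) + (-43 + 126)) - 2556) - 25782 = (√((-2 + √5087) + 83) - 2556) - 25782 = (√(81 + √5087) - 2556) - 25782 = (-2556 + √(81 + √5087)) - 25782 = -28338 + √(81 + √5087)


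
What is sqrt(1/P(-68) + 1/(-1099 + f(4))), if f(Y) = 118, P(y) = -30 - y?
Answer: sqrt(3905906)/12426 ≈ 0.15905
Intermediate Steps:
sqrt(1/P(-68) + 1/(-1099 + f(4))) = sqrt(1/(-30 - 1*(-68)) + 1/(-1099 + 118)) = sqrt(1/(-30 + 68) + 1/(-981)) = sqrt(1/38 - 1/981) = sqrt(943/37278) = sqrt(3905906)/12426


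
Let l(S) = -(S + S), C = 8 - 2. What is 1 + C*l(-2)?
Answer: 25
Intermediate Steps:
C = 6
l(S) = -2*S
1 + C*l(-2) = 1 + 6*(-2*(-2)) = 1 + 6*4 = 1 + 24 = 25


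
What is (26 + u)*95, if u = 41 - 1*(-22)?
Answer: 8455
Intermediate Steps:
u = 63 (u = 41 + 22 = 63)
(26 + u)*95 = (26 + 63)*95 = 89*95 = 8455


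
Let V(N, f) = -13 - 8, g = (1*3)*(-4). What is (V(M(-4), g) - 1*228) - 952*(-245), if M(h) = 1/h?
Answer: 232991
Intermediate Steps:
g = -12 (g = 3*(-4) = -12)
V(N, f) = -21
(V(M(-4), g) - 1*228) - 952*(-245) = (-21 - 1*228) - 952*(-245) = (-21 - 228) + 233240 = -249 + 233240 = 232991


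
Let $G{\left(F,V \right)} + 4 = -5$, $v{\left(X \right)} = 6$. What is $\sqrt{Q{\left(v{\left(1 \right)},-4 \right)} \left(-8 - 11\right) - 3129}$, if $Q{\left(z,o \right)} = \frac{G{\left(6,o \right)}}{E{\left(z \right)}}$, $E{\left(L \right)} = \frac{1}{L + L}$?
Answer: $i \sqrt{1077} \approx 32.818 i$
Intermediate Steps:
$E{\left(L \right)} = \frac{1}{2 L}$
$G{\left(F,V \right)} = -9$ ($G{\left(F,V \right)} = -4 - 5 = -9$)
$Q{\left(z,o \right)} = - 18 z$ ($Q{\left(z,o \right)} = - \frac{9}{\frac{1}{2} \frac{1}{z}} = - 9 \cdot 2 z = - 18 z$)
$\sqrt{Q{\left(v{\left(1 \right)},-4 \right)} \left(-8 - 11\right) - 3129} = \sqrt{\left(-18\right) 6 \left(-8 - 11\right) - 3129} = \sqrt{\left(-108\right) \left(-19\right) - 3129} = \sqrt{2052 - 3129} = \sqrt{-1077} = i \sqrt{1077}$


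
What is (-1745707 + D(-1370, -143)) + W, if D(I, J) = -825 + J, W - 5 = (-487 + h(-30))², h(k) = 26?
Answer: -1534149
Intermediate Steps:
W = 212526 (W = 5 + (-487 + 26)² = 5 + (-461)² = 5 + 212521 = 212526)
(-1745707 + D(-1370, -143)) + W = (-1745707 + (-825 - 143)) + 212526 = (-1745707 - 968) + 212526 = -1746675 + 212526 = -1534149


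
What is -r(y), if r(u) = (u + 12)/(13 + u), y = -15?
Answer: -3/2 ≈ -1.5000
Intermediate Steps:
r(u) = (12 + u)/(13 + u)
-r(y) = -(12 - 15)/(13 - 15) = -(-3)/(-2) = -(-1)*(-3)/2 = -1*3/2 = -3/2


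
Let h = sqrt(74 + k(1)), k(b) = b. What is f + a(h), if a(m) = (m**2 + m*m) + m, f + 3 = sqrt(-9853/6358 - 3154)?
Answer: 147 + 5*sqrt(3) + I*sqrt(441385670)/374 ≈ 155.66 + 56.174*I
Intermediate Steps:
f = -3 + I*sqrt(441385670)/374 (f = -3 + sqrt(-9853/6358 - 3154) = -3 + sqrt(-20062985/6358) = -3 + I*sqrt(441385670)/374 ≈ -3.0 + 56.174*I)
h = 5*sqrt(3) (h = sqrt(74 + 1) = sqrt(75) = 5*sqrt(3) ≈ 8.6602)
a(m) = m + 2*m**2 (a(m) = (m**2 + m**2) + m = 2*m**2 + m = m + 2*m**2)
f + a(h) = (-3 + I*sqrt(441385670)/374) + (5*sqrt(3))*(1 + 2*(5*sqrt(3))) = (-3 + I*sqrt(441385670)/374) + (5*sqrt(3))*(1 + 10*sqrt(3)) = (-3 + I*sqrt(441385670)/374) + 5*sqrt(3)*(1 + 10*sqrt(3)) = -3 + 5*sqrt(3)*(1 + 10*sqrt(3)) + I*sqrt(441385670)/374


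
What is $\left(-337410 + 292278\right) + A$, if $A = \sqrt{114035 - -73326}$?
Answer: $-45132 + \sqrt{187361} \approx -44699.0$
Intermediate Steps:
$A = \sqrt{187361}$ ($A = \sqrt{114035 + 73326} = \sqrt{187361} \approx 432.85$)
$\left(-337410 + 292278\right) + A = \left(-337410 + 292278\right) + \sqrt{187361} = -45132 + \sqrt{187361}$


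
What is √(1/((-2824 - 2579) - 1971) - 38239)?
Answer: I*√2079279129738/7374 ≈ 195.55*I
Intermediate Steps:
√(1/((-2824 - 2579) - 1971) - 38239) = √(1/(-5403 - 1971) - 38239) = √(1/(-7374) - 38239) = √(-1/7374 - 38239) = √(-281974387/7374) = I*√2079279129738/7374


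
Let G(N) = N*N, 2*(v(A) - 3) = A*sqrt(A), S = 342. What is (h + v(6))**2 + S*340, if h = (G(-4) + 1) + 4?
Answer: 116910 + 144*sqrt(6) ≈ 1.1726e+5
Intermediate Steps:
v(A) = 3 + A**(3/2)/2 (v(A) = 3 + (A*sqrt(A))/2 = 3 + A**(3/2)/2)
G(N) = N**2
h = 21 (h = ((-4)**2 + 1) + 4 = (16 + 1) + 4 = 17 + 4 = 21)
(h + v(6))**2 + S*340 = (21 + (3 + 6**(3/2)/2))**2 + 342*340 = (21 + (3 + (6*sqrt(6))/2))**2 + 116280 = (21 + (3 + 3*sqrt(6)))**2 + 116280 = (24 + 3*sqrt(6))**2 + 116280 = 116280 + (24 + 3*sqrt(6))**2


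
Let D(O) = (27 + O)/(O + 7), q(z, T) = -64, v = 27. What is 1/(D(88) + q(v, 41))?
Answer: -19/1193 ≈ -0.015926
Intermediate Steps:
D(O) = (27 + O)/(7 + O)
1/(D(88) + q(v, 41)) = 1/((27 + 88)/(7 + 88) - 64) = 1/(115/95 - 64) = 1/((1/95)*115 - 64) = 1/(23/19 - 64) = 1/(-1193/19) = -19/1193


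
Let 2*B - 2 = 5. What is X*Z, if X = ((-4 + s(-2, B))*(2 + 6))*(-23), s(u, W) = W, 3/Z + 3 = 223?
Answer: 69/55 ≈ 1.2545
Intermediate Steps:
B = 7/2 (B = 1 + (½)*5 = 1 + 5/2 = 7/2 ≈ 3.5000)
Z = 3/220 (Z = 3/(-3 + 223) = 3/220 ≈ 0.013636)
X = 92 (X = ((-4 + 7/2)*(2 + 6))*(-23) = -½*8*(-23) = -4*(-23) = 92)
X*Z = 92*(3/220) = 69/55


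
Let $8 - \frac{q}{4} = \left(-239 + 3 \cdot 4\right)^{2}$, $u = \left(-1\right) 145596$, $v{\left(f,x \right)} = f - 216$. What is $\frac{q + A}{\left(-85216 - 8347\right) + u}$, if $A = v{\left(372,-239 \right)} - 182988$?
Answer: $\frac{388916}{239159} \approx 1.6262$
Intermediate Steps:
$v{\left(f,x \right)} = -216 + f$
$u = -145596$
$q = -206084$ ($q = 32 - 4 \left(-239 + 3 \cdot 4\right)^{2} = 32 - 4 \left(-239 + 12\right)^{2} = 32 - 4 \left(-227\right)^{2} = 32 - 206116 = -206084$)
$A = -182832$ ($A = \left(-216 + 372\right) - 182988 = 156 - 182988 = -182832$)
$\frac{q + A}{\left(-85216 - 8347\right) + u} = \frac{-206084 - 182832}{\left(-85216 - 8347\right) - 145596} = - \frac{388916}{-93563 - 145596} = - \frac{388916}{-239159} = \left(-388916\right) \left(- \frac{1}{239159}\right) = \frac{388916}{239159}$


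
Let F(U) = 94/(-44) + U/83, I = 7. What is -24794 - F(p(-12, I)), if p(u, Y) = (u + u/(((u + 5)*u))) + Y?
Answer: -316888809/12782 ≈ -24792.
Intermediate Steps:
p(u, Y) = Y + u + 1/(5 + u) (p(u, Y) = (u + u/(((5 + u)*u))) + Y = (u + u/((u*(5 + u)))) + Y = (u + u*(1/(u*(5 + u)))) + Y = (u + 1/(5 + u)) + Y = Y + u + 1/(5 + u))
F(U) = -47/22 + U/83 (F(U) = 94*(-1/44) + U*(1/83) = -47/22 + U/83)
-24794 - F(p(-12, I)) = -24794 - (-47/22 + ((1 + (-12)**2 + 5*7 + 5*(-12) + 7*(-12))/(5 - 12))/83) = -24794 - (-47/22 + ((1 + 144 + 35 - 60 - 84)/(-7))/83) = -24794 - (-47/22 + (-1/7*36)/83) = -24794 - (-47/22 + (1/83)*(-36/7)) = -24794 - (-47/22 - 36/581) = -24794 - 1*(-28099/12782) = -24794 + 28099/12782 = -316888809/12782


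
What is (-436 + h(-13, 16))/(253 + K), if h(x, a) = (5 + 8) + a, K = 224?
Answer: -407/477 ≈ -0.85325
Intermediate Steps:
h(x, a) = 13 + a
(-436 + h(-13, 16))/(253 + K) = (-436 + (13 + 16))/(253 + 224) = (-436 + 29)/477 = -407*1/477 = -407/477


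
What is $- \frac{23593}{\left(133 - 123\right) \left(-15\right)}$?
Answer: $\frac{23593}{150} \approx 157.29$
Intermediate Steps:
$- \frac{23593}{\left(133 - 123\right) \left(-15\right)} = - \frac{23593}{10 \left(-15\right)} = - \frac{23593}{-150} = \left(-23593\right) \left(- \frac{1}{150}\right) = \frac{23593}{150}$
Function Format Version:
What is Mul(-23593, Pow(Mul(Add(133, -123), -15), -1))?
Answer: Rational(23593, 150) ≈ 157.29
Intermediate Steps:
Mul(-23593, Pow(Mul(Add(133, -123), -15), -1)) = Mul(-23593, Pow(Mul(10, -15), -1)) = Mul(-23593, Pow(-150, -1)) = Mul(-23593, Rational(-1, 150)) = Rational(23593, 150)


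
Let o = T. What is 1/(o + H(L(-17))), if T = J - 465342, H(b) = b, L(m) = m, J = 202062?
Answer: -1/263297 ≈ -3.7980e-6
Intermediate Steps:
T = -263280 (T = 202062 - 465342 = -263280)
o = -263280
1/(o + H(L(-17))) = 1/(-263280 - 17) = 1/(-263297) = -1/263297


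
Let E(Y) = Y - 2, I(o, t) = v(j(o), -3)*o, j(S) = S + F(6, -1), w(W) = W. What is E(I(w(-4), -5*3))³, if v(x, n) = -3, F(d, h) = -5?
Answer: 1000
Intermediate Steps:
j(S) = -5 + S (j(S) = S - 5 = -5 + S)
I(o, t) = -3*o
E(Y) = -2 + Y
E(I(w(-4), -5*3))³ = (-2 - 3*(-4))³ = (-2 + 12)³ = 10³ = 1000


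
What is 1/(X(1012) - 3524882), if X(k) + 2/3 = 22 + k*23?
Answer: -3/10504754 ≈ -2.8558e-7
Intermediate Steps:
X(k) = 64/3 + 23*k (X(k) = -2/3 + (22 + k*23) = -2/3 + (22 + 23*k) = 64/3 + 23*k)
1/(X(1012) - 3524882) = 1/((64/3 + 23*1012) - 3524882) = 1/((64/3 + 23276) - 3524882) = 1/(69892/3 - 3524882) = 1/(-10504754/3) = -3/10504754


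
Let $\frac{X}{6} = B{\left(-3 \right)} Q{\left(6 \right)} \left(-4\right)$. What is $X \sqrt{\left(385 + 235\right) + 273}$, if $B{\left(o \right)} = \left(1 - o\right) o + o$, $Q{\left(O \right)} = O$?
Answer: $2160 \sqrt{893} \approx 64548.0$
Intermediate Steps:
$B{\left(o \right)} = o + o \left(1 - o\right)$ ($B{\left(o \right)} = o \left(1 - o\right) + o = o + o \left(1 - o\right)$)
$X = 2160$ ($X = 6 - 3 \left(2 - -3\right) 6 \left(-4\right) = 6 - 3 \left(2 + 3\right) 6 \left(-4\right) = 6 \left(-3\right) 5 \cdot 6 \left(-4\right) = 6 \left(-15\right) 6 \left(-4\right) = 6 \left(\left(-90\right) \left(-4\right)\right) = 6 \cdot 360 = 2160$)
$X \sqrt{\left(385 + 235\right) + 273} = 2160 \sqrt{\left(385 + 235\right) + 273} = 2160 \sqrt{620 + 273} = 2160 \sqrt{893}$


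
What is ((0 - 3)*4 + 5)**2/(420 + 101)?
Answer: 49/521 ≈ 0.094050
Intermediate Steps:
((0 - 3)*4 + 5)**2/(420 + 101) = (-3*4 + 5)**2/521 = (-12 + 5)**2*(1/521) = (-7)**2*(1/521) = 49*(1/521) = 49/521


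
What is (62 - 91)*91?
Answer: -2639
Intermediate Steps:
(62 - 91)*91 = -29*91 = -2639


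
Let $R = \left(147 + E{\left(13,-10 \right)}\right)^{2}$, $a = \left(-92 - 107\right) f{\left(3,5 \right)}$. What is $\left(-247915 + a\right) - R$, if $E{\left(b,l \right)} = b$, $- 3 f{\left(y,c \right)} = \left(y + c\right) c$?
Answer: $- \frac{812585}{3} \approx -2.7086 \cdot 10^{5}$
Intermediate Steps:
$f{\left(y,c \right)} = - \frac{c \left(c + y\right)}{3}$ ($f{\left(y,c \right)} = - \frac{\left(y + c\right) c}{3} = - \frac{\left(c + y\right) c}{3} = - \frac{c \left(c + y\right)}{3}$)
$a = \frac{7960}{3}$ ($a = \left(-92 - 107\right) \left(\left(- \frac{1}{3}\right) 5 \left(5 + 3\right)\right) = - 199 \left(\left(- \frac{1}{3}\right) 5 \cdot 8\right) = \left(-199\right) \left(- \frac{40}{3}\right) = \frac{7960}{3} \approx 2653.3$)
$R = 25600$ ($R = \left(147 + 13\right)^{2} = 160^{2} = 25600$)
$\left(-247915 + a\right) - R = \left(-247915 + \frac{7960}{3}\right) - 25600 = - \frac{735785}{3} - 25600 = - \frac{812585}{3}$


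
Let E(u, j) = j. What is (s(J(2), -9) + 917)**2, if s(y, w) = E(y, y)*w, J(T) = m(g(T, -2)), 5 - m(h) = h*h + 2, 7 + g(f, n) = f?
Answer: 1243225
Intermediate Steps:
g(f, n) = -7 + f
m(h) = 3 - h**2 (m(h) = 5 - (h*h + 2) = 5 - (h**2 + 2) = 5 - (2 + h**2) = 5 + (-2 - h**2) = 3 - h**2)
J(T) = 3 - (-7 + T)**2
s(y, w) = w*y (s(y, w) = y*w = w*y)
(s(J(2), -9) + 917)**2 = (-9*(3 - (-7 + 2)**2) + 917)**2 = (-9*(3 - 1*(-5)**2) + 917)**2 = (-9*(3 - 1*25) + 917)**2 = (-9*(3 - 25) + 917)**2 = (-9*(-22) + 917)**2 = (198 + 917)**2 = 1115**2 = 1243225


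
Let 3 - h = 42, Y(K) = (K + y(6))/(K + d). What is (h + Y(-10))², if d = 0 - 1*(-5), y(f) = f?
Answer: 36481/25 ≈ 1459.2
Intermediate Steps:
d = 5 (d = 0 + 5 = 5)
Y(K) = (6 + K)/(5 + K) (Y(K) = (K + 6)/(K + 5) = (6 + K)/(5 + K))
h = -39 (h = 3 - 1*42 = 3 - 42 = -39)
(h + Y(-10))² = (-39 + (6 - 10)/(5 - 10))² = (-39 - 4/(-5))² = (-39 - ⅕*(-4))² = (-39 + ⅘)² = (-191/5)² = 36481/25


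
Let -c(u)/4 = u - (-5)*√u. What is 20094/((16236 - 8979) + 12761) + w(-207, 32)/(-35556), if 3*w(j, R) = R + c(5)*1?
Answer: 89297774/88970001 + 5*√5/26667 ≈ 1.0041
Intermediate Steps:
c(u) = -20*√u - 4*u (c(u) = -4*(u - (-5)*√u) = -4*(u + 5*√u) = -20*√u - 4*u)
w(j, R) = -20/3 - 20*√5/3 + R/3 (w(j, R) = (R + (-20*√5 - 4*5)*1)/3 = (R + (-20*√5 - 20)*1)/3 = (R + (-20 - 20*√5)*1)/3 = (R + (-20 - 20*√5))/3 = (-20 + R - 20*√5)/3 = -20/3 - 20*√5/3 + R/3)
20094/((16236 - 8979) + 12761) + w(-207, 32)/(-35556) = 20094/((16236 - 8979) + 12761) + (-20/3 - 20*√5/3 + (⅓)*32)/(-35556) = 20094/(7257 + 12761) + (-20/3 - 20*√5/3 + 32/3)*(-1/35556) = 20094/20018 + (4 - 20*√5/3)*(-1/35556) = 20094*(1/20018) + (-1/8889 + 5*√5/26667) = 10047/10009 + (-1/8889 + 5*√5/26667) = 89297774/88970001 + 5*√5/26667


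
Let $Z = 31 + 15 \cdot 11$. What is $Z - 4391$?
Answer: $-4195$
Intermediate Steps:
$Z = 196$ ($Z = 31 + 165 = 196$)
$Z - 4391 = 196 - 4391 = -4195$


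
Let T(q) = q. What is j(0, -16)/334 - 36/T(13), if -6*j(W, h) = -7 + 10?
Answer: -24061/8684 ≈ -2.7707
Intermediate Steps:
j(W, h) = -1/2 (j(W, h) = -(-7 + 10)/6 = -1/6*3 = -1/2)
j(0, -16)/334 - 36/T(13) = -1/2/334 - 36/13 = -1/2*1/334 - 36*1/13 = -1/668 - 36/13 = -24061/8684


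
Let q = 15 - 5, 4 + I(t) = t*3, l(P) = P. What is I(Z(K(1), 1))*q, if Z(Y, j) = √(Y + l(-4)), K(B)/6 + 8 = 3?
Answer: -40 + 30*I*√34 ≈ -40.0 + 174.93*I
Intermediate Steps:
K(B) = -30 (K(B) = -48 + 6*3 = -48 + 18 = -30)
Z(Y, j) = √(-4 + Y) (Z(Y, j) = √(Y - 4) = √(-4 + Y))
I(t) = -4 + 3*t (I(t) = -4 + t*3 = -4 + 3*t)
q = 10
I(Z(K(1), 1))*q = (-4 + 3*√(-4 - 30))*10 = (-4 + 3*√(-34))*10 = (-4 + 3*(I*√34))*10 = (-4 + 3*I*√34)*10 = -40 + 30*I*√34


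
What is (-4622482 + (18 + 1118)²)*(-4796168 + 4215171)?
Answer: 1935873870042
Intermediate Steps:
(-4622482 + (18 + 1118)²)*(-4796168 + 4215171) = (-4622482 + 1136²)*(-580997) = (-4622482 + 1290496)*(-580997) = -3331986*(-580997) = 1935873870042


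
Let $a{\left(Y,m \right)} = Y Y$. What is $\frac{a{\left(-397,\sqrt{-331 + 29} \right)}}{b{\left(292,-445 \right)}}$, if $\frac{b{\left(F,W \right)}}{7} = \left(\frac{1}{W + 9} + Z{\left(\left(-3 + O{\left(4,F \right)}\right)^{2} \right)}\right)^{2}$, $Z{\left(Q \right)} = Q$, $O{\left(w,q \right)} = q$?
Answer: $\frac{29960840464}{9282444595718175} \approx 3.2277 \cdot 10^{-6}$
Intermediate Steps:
$b{\left(F,W \right)} = 7 \left(\left(-3 + F\right)^{2} + \frac{1}{9 + W}\right)^{2}$ ($b{\left(F,W \right)} = 7 \left(\frac{1}{W + 9} + \left(-3 + F\right)^{2}\right)^{2} = 7 \left(\frac{1}{9 + W} + \left(-3 + F\right)^{2}\right)^{2} = 7 \left(\left(-3 + F\right)^{2} + \frac{1}{9 + W}\right)^{2}$)
$a{\left(Y,m \right)} = Y^{2}$
$\frac{a{\left(-397,\sqrt{-331 + 29} \right)}}{b{\left(292,-445 \right)}} = \frac{\left(-397\right)^{2}}{7 \frac{1}{\left(9 - 445\right)^{2}} \left(1 + 9 \left(-3 + 292\right)^{2} - 445 \left(-3 + 292\right)^{2}\right)^{2}} = \frac{157609}{7 \cdot \frac{1}{190096} \left(1 + 9 \cdot 289^{2} - 445 \cdot 289^{2}\right)^{2}} = \frac{157609}{7 \cdot \frac{1}{190096} \left(1 + 9 \cdot 83521 - 37166845\right)^{2}} = \frac{157609}{7 \cdot \frac{1}{190096} \left(1 + 751689 - 37166845\right)^{2}} = \frac{157609}{7 \cdot \frac{1}{190096} \left(-36415155\right)^{2}} = \frac{157609}{7 \cdot \frac{1}{190096} \cdot 1326063513674025} = \frac{157609}{\frac{9282444595718175}{190096}} = 157609 \cdot \frac{190096}{9282444595718175} = \frac{29960840464}{9282444595718175}$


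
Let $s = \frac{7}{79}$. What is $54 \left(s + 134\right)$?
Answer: $\frac{572022}{79} \approx 7240.8$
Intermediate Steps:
$s = \frac{7}{79}$ ($s = 7 \cdot \frac{1}{79} = \frac{7}{79} \approx 0.088608$)
$54 \left(s + 134\right) = 54 \left(\frac{7}{79} + 134\right) = 54 \cdot \frac{10593}{79} = \frac{572022}{79}$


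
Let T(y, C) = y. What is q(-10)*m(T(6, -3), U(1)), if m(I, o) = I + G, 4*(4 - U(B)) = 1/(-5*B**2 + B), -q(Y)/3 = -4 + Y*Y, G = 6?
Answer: -3456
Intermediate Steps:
q(Y) = 12 - 3*Y**2 (q(Y) = -3*(-4 + Y*Y) = -3*(-4 + Y**2) = 12 - 3*Y**2)
U(B) = 4 - 1/(4*(B - 5*B**2)) (U(B) = 4 - 1/(4*(-5*B**2 + B)) = 4 - 1/(4*(B - 5*B**2)))
m(I, o) = 6 + I (m(I, o) = I + 6 = 6 + I)
q(-10)*m(T(6, -3), U(1)) = (12 - 3*(-10)**2)*(6 + 6) = (12 - 3*100)*12 = (12 - 300)*12 = -288*12 = -3456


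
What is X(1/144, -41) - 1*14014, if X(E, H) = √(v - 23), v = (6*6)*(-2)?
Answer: -14014 + I*√95 ≈ -14014.0 + 9.7468*I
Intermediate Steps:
v = -72 (v = 36*(-2) = -72)
X(E, H) = I*√95 (X(E, H) = √(-72 - 23) = √(-95) = I*√95)
X(1/144, -41) - 1*14014 = I*√95 - 1*14014 = I*√95 - 14014 = -14014 + I*√95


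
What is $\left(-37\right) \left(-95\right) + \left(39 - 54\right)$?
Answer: $3500$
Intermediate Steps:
$\left(-37\right) \left(-95\right) + \left(39 - 54\right) = 3515 + \left(39 - 54\right) = 3515 - 15 = 3500$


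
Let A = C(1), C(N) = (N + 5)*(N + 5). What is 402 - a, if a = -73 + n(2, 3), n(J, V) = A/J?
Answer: 457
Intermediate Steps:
C(N) = (5 + N)² (C(N) = (5 + N)*(5 + N) = (5 + N)²)
A = 36 (A = (5 + 1)² = 6² = 36)
n(J, V) = 36/J
a = -55 (a = -73 + 36/2 = -73 + 36*(½) = -73 + 18 = -55)
402 - a = 402 - 1*(-55) = 402 + 55 = 457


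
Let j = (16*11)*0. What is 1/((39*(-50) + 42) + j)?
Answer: -1/1908 ≈ -0.00052411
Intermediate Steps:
j = 0 (j = 176*0 = 0)
1/((39*(-50) + 42) + j) = 1/((39*(-50) + 42) + 0) = 1/((-1950 + 42) + 0) = 1/(-1908 + 0) = 1/(-1908) = -1/1908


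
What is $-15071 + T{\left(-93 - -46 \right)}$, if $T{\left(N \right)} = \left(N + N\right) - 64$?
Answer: $-15229$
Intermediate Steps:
$T{\left(N \right)} = -64 + 2 N$ ($T{\left(N \right)} = 2 N - 64 = -64 + 2 N$)
$-15071 + T{\left(-93 - -46 \right)} = -15071 + \left(-64 + 2 \left(-93 - -46\right)\right) = -15071 + \left(-64 + 2 \left(-93 + 46\right)\right) = -15071 + \left(-64 + 2 \left(-47\right)\right) = -15071 - 158 = -15229$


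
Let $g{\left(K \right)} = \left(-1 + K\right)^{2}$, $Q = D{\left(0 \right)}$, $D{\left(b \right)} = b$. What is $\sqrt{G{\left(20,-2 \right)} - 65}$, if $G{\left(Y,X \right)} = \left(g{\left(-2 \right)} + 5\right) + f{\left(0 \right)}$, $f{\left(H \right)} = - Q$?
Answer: $i \sqrt{51} \approx 7.1414 i$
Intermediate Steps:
$Q = 0$
$f{\left(H \right)} = 0$ ($f{\left(H \right)} = \left(-1\right) 0 = 0$)
$G{\left(Y,X \right)} = 14$ ($G{\left(Y,X \right)} = \left(\left(-1 - 2\right)^{2} + 5\right) + 0 = \left(\left(-3\right)^{2} + 5\right) + 0 = \left(9 + 5\right) + 0 = 14 + 0 = 14$)
$\sqrt{G{\left(20,-2 \right)} - 65} = \sqrt{14 - 65} = \sqrt{-51} = i \sqrt{51}$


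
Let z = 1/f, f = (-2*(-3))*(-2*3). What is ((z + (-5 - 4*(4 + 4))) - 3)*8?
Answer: -2882/9 ≈ -320.22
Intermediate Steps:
f = -36 (f = 6*(-6) = -36)
z = -1/36 (z = 1/(-36) = -1/36 ≈ -0.027778)
((z + (-5 - 4*(4 + 4))) - 3)*8 = ((-1/36 + (-5 - 4*(4 + 4))) - 3)*8 = ((-1/36 + (-5 - 4*8)) - 3)*8 = ((-1/36 + (-5 - 32)) - 3)*8 = ((-1/36 - 37) - 3)*8 = (-1333/36 - 3)*8 = -1441/36*8 = -2882/9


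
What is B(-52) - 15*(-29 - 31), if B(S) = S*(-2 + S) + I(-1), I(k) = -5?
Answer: 3703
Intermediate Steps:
B(S) = -5 + S*(-2 + S) (B(S) = S*(-2 + S) - 5 = -5 + S*(-2 + S))
B(-52) - 15*(-29 - 31) = (-5 + (-52)² - 2*(-52)) - 15*(-29 - 31) = (-5 + 2704 + 104) - 15*(-60) = 2803 - 1*(-900) = 2803 + 900 = 3703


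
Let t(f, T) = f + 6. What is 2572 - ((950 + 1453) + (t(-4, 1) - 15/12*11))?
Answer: 723/4 ≈ 180.75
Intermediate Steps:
t(f, T) = 6 + f
2572 - ((950 + 1453) + (t(-4, 1) - 15/12*11)) = 2572 - ((950 + 1453) + ((6 - 4) - 15/12*11)) = 2572 - (2403 + (2 - 15*1/12*11)) = 2572 - (2403 + (2 - 5/4*11)) = 2572 - (2403 + (2 - 55/4)) = 2572 - (2403 - 47/4) = 2572 - 1*9565/4 = 2572 - 9565/4 = 723/4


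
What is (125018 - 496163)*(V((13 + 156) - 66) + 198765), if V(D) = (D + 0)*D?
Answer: -77708113230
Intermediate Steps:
V(D) = D² (V(D) = D*D = D²)
(125018 - 496163)*(V((13 + 156) - 66) + 198765) = (125018 - 496163)*(((13 + 156) - 66)² + 198765) = -371145*((169 - 66)² + 198765) = -371145*(103² + 198765) = -371145*(10609 + 198765) = -371145*209374 = -77708113230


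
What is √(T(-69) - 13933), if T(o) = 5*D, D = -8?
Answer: I*√13973 ≈ 118.21*I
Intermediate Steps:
T(o) = -40 (T(o) = 5*(-8) = -40)
√(T(-69) - 13933) = √(-40 - 13933) = √(-13973) = I*√13973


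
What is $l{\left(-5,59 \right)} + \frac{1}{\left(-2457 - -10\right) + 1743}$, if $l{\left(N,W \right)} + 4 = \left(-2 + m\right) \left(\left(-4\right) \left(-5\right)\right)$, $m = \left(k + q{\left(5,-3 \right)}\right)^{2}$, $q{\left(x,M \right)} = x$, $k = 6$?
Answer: $\frac{1672703}{704} \approx 2376.0$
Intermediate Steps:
$m = 121$ ($m = \left(6 + 5\right)^{2} = 11^{2} = 121$)
$l{\left(N,W \right)} = 2376$ ($l{\left(N,W \right)} = -4 + \left(-2 + 121\right) \left(\left(-4\right) \left(-5\right)\right) = -4 + 119 \cdot 20 = -4 + 2380 = 2376$)
$l{\left(-5,59 \right)} + \frac{1}{\left(-2457 - -10\right) + 1743} = 2376 + \frac{1}{\left(-2457 - -10\right) + 1743} = 2376 + \frac{1}{\left(-2457 + 10\right) + 1743} = 2376 + \frac{1}{-2447 + 1743} = 2376 + \frac{1}{-704} = 2376 - \frac{1}{704} = \frac{1672703}{704}$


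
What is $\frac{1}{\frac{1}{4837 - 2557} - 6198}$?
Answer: $- \frac{2280}{14131439} \approx -0.00016134$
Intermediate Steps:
$\frac{1}{\frac{1}{4837 - 2557} - 6198} = \frac{1}{\frac{1}{2280} - 6198} = \frac{1}{- \frac{14131439}{2280}} = - \frac{2280}{14131439}$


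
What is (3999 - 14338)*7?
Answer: -72373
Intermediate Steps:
(3999 - 14338)*7 = -10339*7 = -72373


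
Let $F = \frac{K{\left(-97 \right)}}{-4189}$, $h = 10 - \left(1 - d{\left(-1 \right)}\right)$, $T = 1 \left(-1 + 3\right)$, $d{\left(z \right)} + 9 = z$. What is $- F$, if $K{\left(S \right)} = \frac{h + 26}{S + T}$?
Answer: $- \frac{5}{79591} \approx -6.2821 \cdot 10^{-5}$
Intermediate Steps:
$d{\left(z \right)} = -9 + z$
$T = 2$ ($T = 1 \cdot 2 = 2$)
$h = -1$ ($h = 10 - \left(1 - \left(-9 - 1\right)\right) = 10 - \left(1 - -10\right) = 10 - \left(1 + 10\right) = 10 - 11 = -1$)
$K{\left(S \right)} = \frac{25}{2 + S}$ ($K{\left(S \right)} = \frac{-1 + 26}{S + 2} = \frac{25}{2 + S}$)
$F = \frac{5}{79591}$ ($F = \frac{25 \frac{1}{2 - 97}}{-4189} = \frac{25}{-95} \left(- \frac{1}{4189}\right) = 25 \left(- \frac{1}{95}\right) \left(- \frac{1}{4189}\right) = \left(- \frac{5}{19}\right) \left(- \frac{1}{4189}\right) = \frac{5}{79591} \approx 6.2821 \cdot 10^{-5}$)
$- F = \left(-1\right) \frac{5}{79591} = - \frac{5}{79591}$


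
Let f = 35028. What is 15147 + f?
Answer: 50175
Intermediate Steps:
15147 + f = 15147 + 35028 = 50175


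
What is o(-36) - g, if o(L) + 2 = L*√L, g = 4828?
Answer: -4830 - 216*I ≈ -4830.0 - 216.0*I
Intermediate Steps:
o(L) = -2 + L^(3/2) (o(L) = -2 + L*√L = -2 + L^(3/2))
o(-36) - g = (-2 + (-36)^(3/2)) - 1*4828 = (-2 - 216*I) - 4828 = -4830 - 216*I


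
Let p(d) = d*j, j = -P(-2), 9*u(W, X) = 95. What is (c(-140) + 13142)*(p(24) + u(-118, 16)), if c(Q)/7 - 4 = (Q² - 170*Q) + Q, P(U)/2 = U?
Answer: 33670490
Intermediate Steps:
P(U) = 2*U
u(W, X) = 95/9 (u(W, X) = (⅑)*95 = 95/9)
j = 4 (j = -2*(-2) = -1*(-4) = 4)
c(Q) = 28 - 1183*Q + 7*Q² (c(Q) = 28 + 7*((Q² - 170*Q) + Q) = 28 + 7*(Q² - 169*Q) = 28 + (-1183*Q + 7*Q²) = 28 - 1183*Q + 7*Q²)
p(d) = 4*d (p(d) = d*4 = 4*d)
(c(-140) + 13142)*(p(24) + u(-118, 16)) = ((28 - 1183*(-140) + 7*(-140)²) + 13142)*(4*24 + 95/9) = ((28 + 165620 + 7*19600) + 13142)*(96 + 95/9) = ((28 + 165620 + 137200) + 13142)*(959/9) = (302848 + 13142)*(959/9) = 315990*(959/9) = 33670490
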